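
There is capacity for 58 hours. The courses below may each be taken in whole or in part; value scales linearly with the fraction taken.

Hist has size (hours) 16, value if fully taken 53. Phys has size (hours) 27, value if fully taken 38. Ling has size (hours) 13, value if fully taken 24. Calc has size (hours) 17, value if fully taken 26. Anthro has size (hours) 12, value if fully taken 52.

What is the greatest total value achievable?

155

Rank by value-to-size ratio: Anthro 52/12≈4.33, Hist 53/16≈3.31, Ling 24/13≈1.85, Calc 26/17≈1.53, Phys 38/27≈1.41.
Take all of Anthro (12 hours, value 52) → 46 hours left.
Take all of Hist (16 hours, value 53) → 30 hours left.
All 13 hours of Ling fit (value 24) → 17 remain.
Take all of Calc (17 hours, value 26) → 0 hours left.
Total value = 155.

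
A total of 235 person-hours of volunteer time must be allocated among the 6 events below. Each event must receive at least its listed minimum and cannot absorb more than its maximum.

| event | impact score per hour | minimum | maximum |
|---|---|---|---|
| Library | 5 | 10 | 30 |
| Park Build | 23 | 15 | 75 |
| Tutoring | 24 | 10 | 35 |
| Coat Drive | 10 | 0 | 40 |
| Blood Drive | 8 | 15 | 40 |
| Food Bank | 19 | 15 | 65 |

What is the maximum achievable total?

Meeting every minimum uses 10+15+10+0+15+15 = 65 person-hours, leaving 170.
Rank by impact score per hour: Tutoring 24 > Park Build 23 > Food Bank 19 > Coat Drive 10 > Blood Drive 8 > Library 5.
Tutoring takes 25 more to reach its cap of 35 — 145 left.
Park Build takes 60 more to reach its cap of 75 — 85 left.
Food Bank: +50 to 65 (cap) — 35 left.
Coat Drive: +35 (room for 40) → 35. Pool exhausted.
Total = 5×10 + 23×75 + 24×35 + 10×35 + 8×15 + 19×65 = 4320.

4320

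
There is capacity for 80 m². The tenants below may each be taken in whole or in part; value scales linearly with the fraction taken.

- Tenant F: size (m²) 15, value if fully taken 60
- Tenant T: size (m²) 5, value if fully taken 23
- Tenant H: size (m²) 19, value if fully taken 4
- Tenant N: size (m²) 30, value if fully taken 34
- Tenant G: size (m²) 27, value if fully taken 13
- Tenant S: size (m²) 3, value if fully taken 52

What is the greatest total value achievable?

Best value per unit of size first: Tenant S 52/3≈17.3, Tenant T 23/5≈4.6, Tenant F 60/15≈4, Tenant N 34/30≈1.13, Tenant G 13/27≈0.481, Tenant H 4/19≈0.211.
Tenant S: take in full, 3 m² for value 52 — 77 left.
Tenant T: take in full, 5 m² for value 23 — 72 left.
Take all of Tenant F (15 m², value 60) — 57 m² left.
All 30 m² of Tenant N fit (value 34) — 27 remain.
Take all of Tenant G (27 m², value 13) — 0 m² left.
Total value = 182.

182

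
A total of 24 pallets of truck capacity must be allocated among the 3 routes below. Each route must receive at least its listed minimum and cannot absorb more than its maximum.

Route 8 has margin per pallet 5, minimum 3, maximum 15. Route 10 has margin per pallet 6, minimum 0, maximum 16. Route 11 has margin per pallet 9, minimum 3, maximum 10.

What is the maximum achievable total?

171

Meeting every minimum uses 3+0+3 = 6 pallets, leaving 18.
Highest margin per pallet first: Route 11 9 > Route 10 6 > Route 8 5.
Give Route 11 7 more to hit its cap of 10 — 11 left.
Only 11 left; Route 10 takes them to reach 11.
Total = 5×3 + 6×11 + 9×10 = 171.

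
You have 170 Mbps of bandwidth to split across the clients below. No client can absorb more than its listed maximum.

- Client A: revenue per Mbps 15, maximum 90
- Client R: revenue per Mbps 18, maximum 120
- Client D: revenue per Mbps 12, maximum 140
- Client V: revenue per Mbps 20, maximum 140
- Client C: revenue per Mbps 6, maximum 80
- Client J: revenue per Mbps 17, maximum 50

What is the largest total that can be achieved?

Order the clients by revenue per Mbps: Client V 20 > Client R 18 > Client J 17 > Client A 15 > Client D 12 > Client C 6.
Give Client V 140 to hit its cap of 140 ; 30 left.
Only 30 left; Client R takes them to reach 30.
Total = 18×30 + 20×140 = 3340.

3340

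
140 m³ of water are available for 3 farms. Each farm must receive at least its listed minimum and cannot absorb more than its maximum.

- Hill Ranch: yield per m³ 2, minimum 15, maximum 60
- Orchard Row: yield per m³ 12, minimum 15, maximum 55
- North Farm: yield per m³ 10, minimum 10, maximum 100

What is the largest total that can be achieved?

Meeting every minimum uses 15+15+10 = 40 m³, leaving 100.
Order the farms by yield per m³: Orchard Row 12 > North Farm 10 > Hill Ranch 2.
Give Orchard Row 40 more to hit its cap of 55 ; 60 left.
North Farm: +60 (room for 90) → 70. Pool exhausted.
Total = 2×15 + 12×55 + 10×70 = 1390.

1390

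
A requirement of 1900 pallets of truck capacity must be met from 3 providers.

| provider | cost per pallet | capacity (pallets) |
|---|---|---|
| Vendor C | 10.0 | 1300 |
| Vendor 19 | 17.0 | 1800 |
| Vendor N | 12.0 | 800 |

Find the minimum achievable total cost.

20200

Cheapest first:
Take 1300 from Vendor C at 10.0 — need 600 more.
Vendor N (12.0): take the remaining 600 — done.
Vendor 19: unused.
Cost = 1300×10.0 + 600×12.0 = 20200.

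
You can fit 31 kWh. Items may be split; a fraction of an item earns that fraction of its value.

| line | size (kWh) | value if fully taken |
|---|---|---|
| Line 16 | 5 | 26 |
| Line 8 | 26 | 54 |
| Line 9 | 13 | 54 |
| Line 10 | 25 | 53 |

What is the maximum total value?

107.56

Rank by value-to-size ratio: Line 16 26/5≈5.2, Line 9 54/13≈4.15, Line 10 53/25≈2.12, Line 8 54/26≈2.08.
Take all of Line 16 (5 kWh, value 26) ; 26 kWh left.
Take all of Line 9 (13 kWh, value 54) ; 13 kWh left.
13 kWh left: a 13/25 share of Line 10 gives 53×13/25 = 27.56.
Total value = 107.56.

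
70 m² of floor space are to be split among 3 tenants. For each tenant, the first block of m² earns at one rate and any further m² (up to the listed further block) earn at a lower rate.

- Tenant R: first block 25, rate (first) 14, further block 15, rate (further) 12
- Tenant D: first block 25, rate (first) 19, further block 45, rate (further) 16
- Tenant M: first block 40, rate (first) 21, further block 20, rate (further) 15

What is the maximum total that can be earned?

Order all 6 blocks by rate: Tenant M/T1 21 > Tenant D/T1 19 > Tenant D/T2 16 > Tenant M/T2 15 > Tenant R/T1 14 > Tenant R/T2 12.
Tenant M T1 at 21: fill all 40 → 30 left.
Tenant D/T1 (19): +25 → 5 left.
Tenant D/T2: +5 of 45 at 16; pool empty.
Total = 21×40 + 19×25 + 16×5 = 1395.

1395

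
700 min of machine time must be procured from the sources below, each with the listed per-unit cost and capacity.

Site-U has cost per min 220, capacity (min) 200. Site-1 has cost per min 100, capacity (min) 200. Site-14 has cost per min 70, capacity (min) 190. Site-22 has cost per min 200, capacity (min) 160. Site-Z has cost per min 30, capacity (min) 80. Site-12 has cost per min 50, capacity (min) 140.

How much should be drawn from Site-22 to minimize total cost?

90

Fill from the cheapest source first.
Site-Z (30): use full 80 → 620 min to go.
Take 140 from Site-12 at 50 → need 480 more.
Take 190 from Site-14 at 70 → need 290 more.
Site-1 (100): use full 200 → 90 min to go.
Take 90 from Site-22 at 200 to finish.
Site-U: unused.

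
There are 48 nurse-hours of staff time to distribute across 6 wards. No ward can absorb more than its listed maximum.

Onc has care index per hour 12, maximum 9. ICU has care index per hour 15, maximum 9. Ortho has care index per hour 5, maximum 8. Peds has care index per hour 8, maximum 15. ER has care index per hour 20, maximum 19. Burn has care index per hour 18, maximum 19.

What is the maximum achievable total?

869

Order the wards by care index per hour: ER 20 > Burn 18 > ICU 15 > Onc 12 > Peds 8 > Ortho 5.
ER takes 19 to reach its cap of 19 ; 29 left.
Burn: +19 to 19 (cap) ; 10 left.
ICU takes 9 to reach its cap of 9 ; 1 left.
Onc: +1 (room for 9) → 1. Pool exhausted.
Total = 12×1 + 15×9 + 20×19 + 18×19 = 869.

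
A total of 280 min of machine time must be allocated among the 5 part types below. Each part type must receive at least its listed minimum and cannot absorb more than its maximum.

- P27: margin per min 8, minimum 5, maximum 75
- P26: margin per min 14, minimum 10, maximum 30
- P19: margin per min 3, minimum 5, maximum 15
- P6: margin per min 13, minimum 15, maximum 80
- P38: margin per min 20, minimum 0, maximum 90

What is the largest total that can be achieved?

3875

Meeting every minimum uses 5+10+5+15+0 = 35 min, leaving 245.
Order the part types by margin per min: P38 20 > P26 14 > P6 13 > P27 8 > P19 3.
P38 takes 90 more to reach its cap of 90 ; 155 left.
P26: +20 to 30 (cap) ; 135 left.
P6: +65 to 80 (cap) ; 70 left.
P27 takes 70 more to reach its cap of 75 ; 0 left.
Total = 8×75 + 14×30 + 3×5 + 13×80 + 20×90 = 3875.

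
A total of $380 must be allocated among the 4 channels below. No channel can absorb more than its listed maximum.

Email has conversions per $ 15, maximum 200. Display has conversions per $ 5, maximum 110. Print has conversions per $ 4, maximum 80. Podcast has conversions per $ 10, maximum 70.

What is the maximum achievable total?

4250

Rank by conversions per $: Email 15 > Podcast 10 > Display 5 > Print 4.
Email: +200 to 200 (cap) — 180 left.
Podcast takes 70 to reach its cap of 70 — 110 left.
Give Display 110 to hit its cap of 110 — 0 left.
Total = 15×200 + 5×110 + 10×70 = 4250.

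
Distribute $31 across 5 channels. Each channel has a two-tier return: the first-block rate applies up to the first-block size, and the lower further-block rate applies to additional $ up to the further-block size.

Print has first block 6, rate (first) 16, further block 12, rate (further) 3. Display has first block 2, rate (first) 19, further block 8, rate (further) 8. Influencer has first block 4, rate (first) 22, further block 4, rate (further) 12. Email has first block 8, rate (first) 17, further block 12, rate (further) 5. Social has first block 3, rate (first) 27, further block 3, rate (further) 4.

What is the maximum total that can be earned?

Treat each block as its own option and order by rate: Social/T1 27 > Influencer/T1 22 > Display/T1 19 > Email/T1 17 > Print/T1 16 > Influencer/T2 12 > Display/T2 8 > Email/T2 5 > Social/T2 4 > Print/T2 3.
Fill Social T1 block (3 at 27) ; 28 left.
Influencer/T1 (22): +4 ; 24 left.
Fill Display T1 block (2 at 19) ; 22 left.
Fill Email T1 block (8 at 17) ; 14 left.
Print T1 at 16: fill all 6 ; 8 left.
Influencer/T2 (12): +4 ; 4 left.
Display T2 at 8: only 4 left, fill 4.
Total = 27×3 + 22×4 + 19×2 + 17×8 + 16×6 + 12×4 + 8×4 = 519.

519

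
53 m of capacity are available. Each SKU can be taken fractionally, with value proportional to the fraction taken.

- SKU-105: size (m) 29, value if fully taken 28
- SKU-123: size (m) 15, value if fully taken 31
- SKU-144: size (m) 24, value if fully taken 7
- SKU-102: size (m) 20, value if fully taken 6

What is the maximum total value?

61.7

Rank by value-to-size ratio: SKU-123 31/15≈2.07, SKU-105 28/29≈0.966, SKU-102 6/20≈0.3, SKU-144 7/24≈0.292.
SKU-123: take in full, 15 m for value 31 ; 38 left.
Take all of SKU-105 (29 m, value 28) ; 9 m left.
Only 9 m remain; take 9/20 of SKU-102 for value 6×9/20 = 2.7.
Total value = 61.7.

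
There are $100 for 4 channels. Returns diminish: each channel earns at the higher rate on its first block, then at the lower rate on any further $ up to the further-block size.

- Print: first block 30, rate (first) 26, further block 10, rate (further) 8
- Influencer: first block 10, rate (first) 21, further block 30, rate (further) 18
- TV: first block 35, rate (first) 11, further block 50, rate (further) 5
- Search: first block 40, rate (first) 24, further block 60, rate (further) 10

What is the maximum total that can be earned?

Order all 8 blocks by rate: Print/first 26 > Search/first 24 > Influencer/first 21 > Influencer/second 18 > TV/first 11 > Search/second 10 > Print/second 8 > TV/second 5.
Fill Print first block (30 at 26) → 70 left.
Search/first (24): +40 → 30 left.
Fill Influencer first block (10 at 21) → 20 left.
20 remain; put them into Influencer second at 18.
Total = 26×30 + 24×40 + 21×10 + 18×20 = 2310.

2310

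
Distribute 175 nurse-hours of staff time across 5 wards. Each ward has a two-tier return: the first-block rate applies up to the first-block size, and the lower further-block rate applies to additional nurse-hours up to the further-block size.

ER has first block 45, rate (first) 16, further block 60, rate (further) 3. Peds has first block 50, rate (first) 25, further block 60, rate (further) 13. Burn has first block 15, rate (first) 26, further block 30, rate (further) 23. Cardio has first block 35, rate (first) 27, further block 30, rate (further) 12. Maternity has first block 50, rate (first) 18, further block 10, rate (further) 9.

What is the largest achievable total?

Order all 10 blocks by rate: Cardio/first 27 > Burn/first 26 > Peds/first 25 > Burn/second 23 > Maternity/first 18 > ER/first 16 > Peds/second 13 > Cardio/second 12 > Maternity/second 9 > ER/second 3.
Fill Cardio first block (35 at 27) ; 140 left.
Burn/first (26): +15 ; 125 left.
Fill Peds first block (50 at 25) ; 75 left.
Fill Burn second block (30 at 23) ; 45 left.
45 remain; put them into Maternity first at 18.
Total = 27×35 + 26×15 + 25×50 + 23×30 + 18×45 = 4085.

4085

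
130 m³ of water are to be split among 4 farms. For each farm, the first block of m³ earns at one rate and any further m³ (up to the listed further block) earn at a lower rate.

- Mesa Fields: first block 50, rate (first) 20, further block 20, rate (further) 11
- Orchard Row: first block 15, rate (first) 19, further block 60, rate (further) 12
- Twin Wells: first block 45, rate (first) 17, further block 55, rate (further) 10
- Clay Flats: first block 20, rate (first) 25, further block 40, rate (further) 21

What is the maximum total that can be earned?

Treat each block as its own option and order by rate: Clay Flats/tier1 25 > Clay Flats/tier2 21 > Mesa Fields/tier1 20 > Orchard Row/tier1 19 > Twin Wells/tier1 17 > Orchard Row/tier2 12 > Mesa Fields/tier2 11 > Twin Wells/tier2 10.
Clay Flats/tier1 (25): +20 → 110 left.
Clay Flats/tier2 (21): +40 → 70 left.
Fill Mesa Fields tier1 block (50 at 20) → 20 left.
Orchard Row tier1 at 19: fill all 15 → 5 left.
Twin Wells/tier1: +5 of 45 at 17; pool empty.
Total = 25×20 + 21×40 + 20×50 + 19×15 + 17×5 = 2710.

2710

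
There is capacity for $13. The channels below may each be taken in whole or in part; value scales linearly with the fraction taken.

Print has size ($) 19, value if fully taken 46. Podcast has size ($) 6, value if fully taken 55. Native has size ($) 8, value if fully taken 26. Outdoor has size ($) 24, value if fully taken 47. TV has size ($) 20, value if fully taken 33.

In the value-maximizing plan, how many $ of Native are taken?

Rank by value-to-size ratio: Podcast 55/6≈9.17, Native 26/8≈3.25, Print 46/19≈2.42, Outdoor 47/24≈1.96, TV 33/20≈1.65.
Take all of Podcast (6 $, value 55) — 7 $ left.
Only 7 $ remain; take 7/8 of Native for value 26×7/8 = 22.75.

7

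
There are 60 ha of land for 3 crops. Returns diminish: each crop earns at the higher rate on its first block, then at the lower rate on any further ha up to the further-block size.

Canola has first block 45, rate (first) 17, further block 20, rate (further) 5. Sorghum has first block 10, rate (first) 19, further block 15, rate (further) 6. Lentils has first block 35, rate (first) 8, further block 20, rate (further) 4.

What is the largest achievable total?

Rank every tier by rate: Sorghum/first 19 > Canola/first 17 > Lentils/first 8 > Sorghum/second 6 > Canola/second 5 > Lentils/second 4.
Fill Sorghum first block (10 at 19) — 50 left.
Canola/first (17): +45 — 5 left.
5 remain; put them into Lentils first at 8.
Total = 19×10 + 17×45 + 8×5 = 995.

995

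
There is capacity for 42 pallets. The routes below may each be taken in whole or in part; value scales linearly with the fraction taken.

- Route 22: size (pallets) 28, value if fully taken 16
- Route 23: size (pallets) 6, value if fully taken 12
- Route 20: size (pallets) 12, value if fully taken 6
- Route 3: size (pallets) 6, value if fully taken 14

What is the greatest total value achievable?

43

Rank by value-to-size ratio: Route 3 14/6≈2.33, Route 23 12/6≈2, Route 22 16/28≈0.571, Route 20 6/12≈0.5.
All 6 pallets of Route 3 fit (value 14) — 36 remain.
Route 23: take in full, 6 pallets for value 12 — 30 left.
All 28 pallets of Route 22 fit (value 16) — 2 remain.
2 pallets left: a 2/12 share of Route 20 gives 6×2/12 = 1.
Total value = 43.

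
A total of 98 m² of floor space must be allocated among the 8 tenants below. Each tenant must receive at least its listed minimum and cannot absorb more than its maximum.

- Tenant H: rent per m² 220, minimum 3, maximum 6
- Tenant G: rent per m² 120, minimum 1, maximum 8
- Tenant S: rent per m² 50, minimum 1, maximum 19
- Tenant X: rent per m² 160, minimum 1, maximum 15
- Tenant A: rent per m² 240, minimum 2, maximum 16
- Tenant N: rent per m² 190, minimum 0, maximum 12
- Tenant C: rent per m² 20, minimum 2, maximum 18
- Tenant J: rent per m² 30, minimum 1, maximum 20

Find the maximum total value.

Meeting every minimum uses 3+1+1+1+2+0+2+1 = 11 m², leaving 87.
Order the tenants by rent per m²: Tenant A 240 > Tenant H 220 > Tenant N 190 > Tenant X 160 > Tenant G 120 > Tenant S 50 > Tenant J 30 > Tenant C 20.
Tenant A: +14 to 16 (cap) — 73 left.
Tenant H takes 3 more to reach its cap of 6 — 70 left.
Tenant N takes 12 more to reach its cap of 12 — 58 left.
Tenant X: +14 to 15 (cap) — 44 left.
Tenant G takes 7 more to reach its cap of 8 — 37 left.
Give Tenant S 18 more to hit its cap of 19 — 19 left.
Give Tenant J 19 more to hit its cap of 20 — 0 left.
Total = 220×6 + 120×8 + 50×19 + 160×15 + 240×16 + 190×12 + 20×2 + 30×20 = 12390.

12390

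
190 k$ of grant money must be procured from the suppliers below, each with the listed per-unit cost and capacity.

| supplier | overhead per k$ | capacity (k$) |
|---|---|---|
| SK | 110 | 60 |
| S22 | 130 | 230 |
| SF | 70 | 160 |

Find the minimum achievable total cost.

14500

Use suppliers in increasing cost order.
Take 160 from SF at 70 ; need 30 more.
SK at 110: take 30 of its 60 ; requirement met.
S22: unused.
Cost = 160×70 + 30×110 = 14500.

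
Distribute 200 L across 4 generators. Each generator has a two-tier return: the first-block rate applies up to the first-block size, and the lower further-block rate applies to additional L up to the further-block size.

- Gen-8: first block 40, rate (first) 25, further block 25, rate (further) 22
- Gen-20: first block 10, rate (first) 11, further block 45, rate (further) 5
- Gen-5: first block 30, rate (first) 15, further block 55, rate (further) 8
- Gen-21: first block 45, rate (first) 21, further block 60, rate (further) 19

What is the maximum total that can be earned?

Rank every tier by rate: Gen-8/T1 25 > Gen-8/T2 22 > Gen-21/T1 21 > Gen-21/T2 19 > Gen-5/T1 15 > Gen-20/T1 11 > Gen-5/T2 8 > Gen-20/T2 5.
Gen-8 T1 at 25: fill all 40 → 160 left.
Gen-8 T2 at 22: fill all 25 → 135 left.
Gen-21 T1 at 21: fill all 45 → 90 left.
Fill Gen-21 T2 block (60 at 19) → 30 left.
Gen-5 T1 at 15: fill all 30 → 0 left.
Total = 25×40 + 22×25 + 21×45 + 19×60 + 15×30 = 4085.

4085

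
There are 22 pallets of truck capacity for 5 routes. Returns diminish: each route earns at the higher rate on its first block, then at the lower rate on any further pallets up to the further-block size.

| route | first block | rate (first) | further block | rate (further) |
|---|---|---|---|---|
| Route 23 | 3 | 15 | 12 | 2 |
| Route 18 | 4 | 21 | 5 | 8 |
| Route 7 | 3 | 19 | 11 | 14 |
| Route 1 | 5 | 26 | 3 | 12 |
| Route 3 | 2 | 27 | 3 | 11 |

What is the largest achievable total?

440

Order all 10 blocks by rate: Route 3/T1 27 > Route 1/T1 26 > Route 18/T1 21 > Route 7/T1 19 > Route 23/T1 15 > Route 7/T2 14 > Route 1/T2 12 > Route 3/T2 11 > Route 18/T2 8 > Route 23/T2 2.
Route 3/T1 (27): +2 — 20 left.
Fill Route 1 T1 block (5 at 26) — 15 left.
Fill Route 18 T1 block (4 at 21) — 11 left.
Route 7 T1 at 19: fill all 3 — 8 left.
Fill Route 23 T1 block (3 at 15) — 5 left.
5 remain; put them into Route 7 T2 at 14.
Total = 27×2 + 26×5 + 21×4 + 19×3 + 15×3 + 14×5 = 440.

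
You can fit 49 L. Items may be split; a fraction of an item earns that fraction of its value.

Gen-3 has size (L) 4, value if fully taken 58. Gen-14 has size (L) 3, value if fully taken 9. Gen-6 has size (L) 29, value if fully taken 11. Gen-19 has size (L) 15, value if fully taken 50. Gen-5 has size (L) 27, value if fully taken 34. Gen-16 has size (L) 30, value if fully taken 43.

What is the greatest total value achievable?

155.7

Rank by value-to-size ratio: Gen-3 58/4≈14.5, Gen-19 50/15≈3.33, Gen-14 9/3≈3, Gen-16 43/30≈1.43, Gen-5 34/27≈1.26, Gen-6 11/29≈0.379.
Gen-3: take in full, 4 L for value 58 → 45 left.
Gen-19: take in full, 15 L for value 50 → 30 left.
Gen-14: take in full, 3 L for value 9 → 27 left.
Only 27 L remain; take 27/30 of Gen-16 for value 43×27/30 = 38.7.
Total value = 155.7.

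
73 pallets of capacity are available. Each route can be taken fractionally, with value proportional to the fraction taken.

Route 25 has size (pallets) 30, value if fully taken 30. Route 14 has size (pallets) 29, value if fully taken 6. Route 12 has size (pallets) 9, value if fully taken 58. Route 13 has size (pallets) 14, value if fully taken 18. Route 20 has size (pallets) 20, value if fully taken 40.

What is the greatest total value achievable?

Rank by value-to-size ratio: Route 12 58/9≈6.44, Route 20 40/20≈2, Route 13 18/14≈1.29, Route 25 30/30≈1, Route 14 6/29≈0.207.
All 9 pallets of Route 12 fit (value 58) → 64 remain.
All 20 pallets of Route 20 fit (value 40) → 44 remain.
Route 13: take in full, 14 pallets for value 18 → 30 left.
Take all of Route 25 (30 pallets, value 30) → 0 pallets left.
Total value = 146.

146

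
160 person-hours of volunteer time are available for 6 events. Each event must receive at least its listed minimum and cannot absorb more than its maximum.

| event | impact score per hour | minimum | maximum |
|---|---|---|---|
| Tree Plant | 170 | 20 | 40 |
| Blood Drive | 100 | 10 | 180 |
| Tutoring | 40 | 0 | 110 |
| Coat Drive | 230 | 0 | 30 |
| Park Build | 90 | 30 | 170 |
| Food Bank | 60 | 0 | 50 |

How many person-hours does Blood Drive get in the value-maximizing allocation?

60

Meeting every minimum uses 20+10+0+0+30+0 = 60 person-hours, leaving 100.
Rank by impact score per hour: Coat Drive 230 > Tree Plant 170 > Blood Drive 100 > Park Build 90 > Food Bank 60 > Tutoring 40.
Coat Drive takes 30 more to reach its cap of 30 ; 70 left.
Tree Plant: +20 to 40 (cap) ; 50 left.
Blood Drive has room for 170 more but only 50 remain, so it gets 60.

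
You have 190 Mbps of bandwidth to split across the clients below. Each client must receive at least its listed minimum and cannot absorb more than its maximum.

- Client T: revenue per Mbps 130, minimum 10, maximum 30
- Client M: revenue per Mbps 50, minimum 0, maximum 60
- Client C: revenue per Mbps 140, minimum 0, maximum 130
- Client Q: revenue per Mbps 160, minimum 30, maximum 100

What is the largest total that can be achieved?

28500

Meeting every minimum uses 10+0+0+30 = 40 Mbps, leaving 150.
Order the clients by revenue per Mbps: Client Q 160 > Client C 140 > Client T 130 > Client M 50.
Client Q takes 70 more to reach its cap of 100 → 80 left.
Client C has room for 130 more but only 80 remain, so it gets 80.
Total = 130×10 + 140×80 + 160×100 = 28500.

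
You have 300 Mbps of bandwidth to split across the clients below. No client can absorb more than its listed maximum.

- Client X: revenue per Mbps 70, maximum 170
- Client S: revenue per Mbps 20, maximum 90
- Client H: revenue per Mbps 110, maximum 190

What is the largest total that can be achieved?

28600

Order the clients by revenue per Mbps: Client H 110 > Client X 70 > Client S 20.
Client H: +190 to 190 (cap) — 110 left.
Client X: +110 (room for 170) → 110. Pool exhausted.
Total = 70×110 + 110×190 = 28600.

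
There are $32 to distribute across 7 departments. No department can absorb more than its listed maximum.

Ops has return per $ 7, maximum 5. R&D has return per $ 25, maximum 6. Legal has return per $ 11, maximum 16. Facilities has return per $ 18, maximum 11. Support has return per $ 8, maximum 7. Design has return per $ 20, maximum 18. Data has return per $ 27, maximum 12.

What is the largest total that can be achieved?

Rank by return per $: Data 27 > R&D 25 > Design 20 > Facilities 18 > Legal 11 > Support 8 > Ops 7.
Data: +12 to 12 (cap) ; 20 left.
R&D takes 6 to reach its cap of 6 ; 14 left.
Only 14 left; Design takes them to reach 14.
Total = 25×6 + 20×14 + 27×12 = 754.

754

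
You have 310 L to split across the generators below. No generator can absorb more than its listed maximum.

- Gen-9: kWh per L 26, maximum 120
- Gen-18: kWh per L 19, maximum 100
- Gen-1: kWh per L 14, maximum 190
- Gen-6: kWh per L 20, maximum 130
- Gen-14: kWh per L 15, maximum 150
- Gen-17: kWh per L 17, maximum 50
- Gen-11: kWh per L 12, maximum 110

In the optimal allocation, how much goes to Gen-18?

60

Order the generators by kWh per L: Gen-9 26 > Gen-6 20 > Gen-18 19 > Gen-17 17 > Gen-14 15 > Gen-1 14 > Gen-11 12.
Give Gen-9 120 to hit its cap of 120 ; 190 left.
Gen-6: +130 to 130 (cap) ; 60 left.
Only 60 left; Gen-18 takes them to reach 60.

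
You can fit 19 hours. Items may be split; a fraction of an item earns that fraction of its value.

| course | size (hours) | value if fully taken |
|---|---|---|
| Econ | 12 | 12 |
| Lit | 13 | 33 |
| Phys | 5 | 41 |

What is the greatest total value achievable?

75

Sort by value density: Phys 41/5≈8.2, Lit 33/13≈2.54, Econ 12/12≈1.
Phys: take in full, 5 hours for value 41 — 14 left.
Lit: take in full, 13 hours for value 33 — 1 left.
Fill the last 1 hours with part of Econ: 1/12 of it earns 1.
Total value = 75.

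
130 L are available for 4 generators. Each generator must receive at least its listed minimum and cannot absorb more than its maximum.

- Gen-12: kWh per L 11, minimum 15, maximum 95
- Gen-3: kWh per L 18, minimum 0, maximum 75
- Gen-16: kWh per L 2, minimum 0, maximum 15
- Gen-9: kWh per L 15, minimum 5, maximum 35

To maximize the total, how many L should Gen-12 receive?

Meeting every minimum uses 15+0+0+5 = 20 L, leaving 110.
Order the generators by kWh per L: Gen-3 18 > Gen-9 15 > Gen-12 11 > Gen-16 2.
Gen-3: +75 to 75 (cap) → 35 left.
Gen-9 takes 30 more to reach its cap of 35 → 5 left.
Gen-12: +5 (room for 80) → 20. Pool exhausted.

20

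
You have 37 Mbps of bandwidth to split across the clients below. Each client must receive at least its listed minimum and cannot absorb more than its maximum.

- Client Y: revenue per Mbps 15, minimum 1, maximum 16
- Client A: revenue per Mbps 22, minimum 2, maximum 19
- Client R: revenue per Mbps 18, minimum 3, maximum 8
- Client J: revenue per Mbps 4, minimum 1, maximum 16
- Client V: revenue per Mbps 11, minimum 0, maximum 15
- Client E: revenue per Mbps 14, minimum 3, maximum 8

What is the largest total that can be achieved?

698

Meeting every minimum uses 1+2+3+1+0+3 = 10 Mbps, leaving 27.
Rank by revenue per Mbps: Client A 22 > Client R 18 > Client Y 15 > Client E 14 > Client V 11 > Client J 4.
Client A: +17 to 19 (cap) ; 10 left.
Client R: +5 to 8 (cap) ; 5 left.
Client Y: +5 (room for 15) → 6. Pool exhausted.
Total = 15×6 + 22×19 + 18×8 + 4×1 + 14×3 = 698.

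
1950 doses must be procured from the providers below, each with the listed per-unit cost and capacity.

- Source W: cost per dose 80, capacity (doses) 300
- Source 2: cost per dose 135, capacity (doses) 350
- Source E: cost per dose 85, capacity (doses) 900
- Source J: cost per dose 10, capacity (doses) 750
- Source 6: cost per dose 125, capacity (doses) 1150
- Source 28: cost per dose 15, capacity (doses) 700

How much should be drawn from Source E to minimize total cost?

200

Cheapest first:
Source J at 10: take all 750 doses → 1200 still needed.
Take 700 from Source 28 at 15 → need 500 more.
Source W (80): use full 300 → 200 doses to go.
Source E (85): take the remaining 200 → done.
Source 6, Source 2: unused.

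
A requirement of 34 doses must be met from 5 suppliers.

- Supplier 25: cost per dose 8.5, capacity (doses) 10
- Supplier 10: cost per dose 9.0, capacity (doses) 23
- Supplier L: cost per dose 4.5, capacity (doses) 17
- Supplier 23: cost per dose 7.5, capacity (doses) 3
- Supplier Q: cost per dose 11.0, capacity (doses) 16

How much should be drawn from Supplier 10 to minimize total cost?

4

Use suppliers in increasing cost order.
Supplier L at 4.5: take all 17 doses → 17 still needed.
Supplier 23 at 7.5: take all 3 doses → 14 still needed.
Supplier 25 at 8.5: take all 10 doses → 4 still needed.
Take 4 from Supplier 10 at 9.0 to finish.
Supplier Q: unused.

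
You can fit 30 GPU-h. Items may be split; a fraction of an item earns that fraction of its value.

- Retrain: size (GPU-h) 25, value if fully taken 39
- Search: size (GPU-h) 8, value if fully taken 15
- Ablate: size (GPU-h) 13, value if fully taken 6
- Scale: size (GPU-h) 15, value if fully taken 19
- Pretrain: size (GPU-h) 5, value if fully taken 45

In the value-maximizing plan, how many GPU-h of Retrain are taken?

Sort by value density: Pretrain 45/5≈9, Search 15/8≈1.88, Retrain 39/25≈1.56, Scale 19/15≈1.27, Ablate 6/13≈0.462.
Take all of Pretrain (5 GPU-h, value 45) → 25 GPU-h left.
Take all of Search (8 GPU-h, value 15) → 17 GPU-h left.
17 GPU-h left: a 17/25 share of Retrain gives 39×17/25 = 26.52.

17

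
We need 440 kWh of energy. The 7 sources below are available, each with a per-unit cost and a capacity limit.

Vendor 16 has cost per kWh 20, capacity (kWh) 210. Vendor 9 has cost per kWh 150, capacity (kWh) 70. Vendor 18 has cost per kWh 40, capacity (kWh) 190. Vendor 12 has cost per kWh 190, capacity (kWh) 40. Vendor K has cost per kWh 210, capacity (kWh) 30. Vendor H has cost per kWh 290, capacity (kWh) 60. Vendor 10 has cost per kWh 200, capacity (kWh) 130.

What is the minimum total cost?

Use sources in increasing cost order.
Take 210 from Vendor 16 at 20 ; need 230 more.
Vendor 18 at 40: take all 190 kWh ; 40 still needed.
Vendor 9 (150): take the remaining 40 ; done.
Vendor 12, Vendor 10, Vendor K, Vendor H: unused.
Cost = 210×20 + 190×40 + 40×150 = 17800.

17800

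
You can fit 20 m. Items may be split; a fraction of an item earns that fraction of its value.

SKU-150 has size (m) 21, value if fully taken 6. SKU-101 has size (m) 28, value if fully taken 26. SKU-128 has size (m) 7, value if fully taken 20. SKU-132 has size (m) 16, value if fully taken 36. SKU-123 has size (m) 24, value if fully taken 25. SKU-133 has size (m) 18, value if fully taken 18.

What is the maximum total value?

49.25

Rank by value-to-size ratio: SKU-128 20/7≈2.86, SKU-132 36/16≈2.25, SKU-123 25/24≈1.04, SKU-133 18/18≈1, SKU-101 26/28≈0.929, SKU-150 6/21≈0.286.
SKU-128: take in full, 7 m for value 20 ; 13 left.
Fill the last 13 m with part of SKU-132: 13/16 of it earns 29.25.
Total value = 49.25.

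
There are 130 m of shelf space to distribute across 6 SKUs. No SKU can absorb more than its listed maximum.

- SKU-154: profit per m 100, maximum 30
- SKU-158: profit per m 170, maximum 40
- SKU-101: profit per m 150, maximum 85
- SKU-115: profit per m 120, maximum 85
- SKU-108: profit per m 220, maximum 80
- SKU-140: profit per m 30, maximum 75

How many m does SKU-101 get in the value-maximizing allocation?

Rank by profit per m: SKU-108 220 > SKU-158 170 > SKU-101 150 > SKU-115 120 > SKU-154 100 > SKU-140 30.
Give SKU-108 80 to hit its cap of 80 → 50 left.
SKU-158: +40 to 40 (cap) → 10 left.
SKU-101: +10 (room for 85) → 10. Pool exhausted.

10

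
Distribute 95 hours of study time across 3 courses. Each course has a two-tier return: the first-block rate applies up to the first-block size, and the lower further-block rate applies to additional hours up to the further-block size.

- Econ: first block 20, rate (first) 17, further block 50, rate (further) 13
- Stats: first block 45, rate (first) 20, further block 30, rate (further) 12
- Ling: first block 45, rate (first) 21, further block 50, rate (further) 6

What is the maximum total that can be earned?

Order all 6 blocks by rate: Ling/first 21 > Stats/first 20 > Econ/first 17 > Econ/second 13 > Stats/second 12 > Ling/second 6.
Fill Ling first block (45 at 21) — 50 left.
Stats first at 20: fill all 45 — 5 left.
Econ first at 17: only 5 left, fill 5.
Total = 21×45 + 20×45 + 17×5 = 1930.

1930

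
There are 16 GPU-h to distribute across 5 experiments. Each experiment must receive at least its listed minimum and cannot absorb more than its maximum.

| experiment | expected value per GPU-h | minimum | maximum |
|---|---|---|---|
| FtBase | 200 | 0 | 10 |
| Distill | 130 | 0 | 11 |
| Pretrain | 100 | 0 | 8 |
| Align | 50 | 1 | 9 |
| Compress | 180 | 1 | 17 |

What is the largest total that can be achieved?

2950

Meeting every minimum uses 0+0+0+1+1 = 2 GPU-h, leaving 14.
Order the experiments by expected value per GPU-h: FtBase 200 > Compress 180 > Distill 130 > Pretrain 100 > Align 50.
FtBase: +10 to 10 (cap) → 4 left.
Compress has room for 16 more but only 4 remain, so it gets 5.
Total = 200×10 + 50×1 + 180×5 = 2950.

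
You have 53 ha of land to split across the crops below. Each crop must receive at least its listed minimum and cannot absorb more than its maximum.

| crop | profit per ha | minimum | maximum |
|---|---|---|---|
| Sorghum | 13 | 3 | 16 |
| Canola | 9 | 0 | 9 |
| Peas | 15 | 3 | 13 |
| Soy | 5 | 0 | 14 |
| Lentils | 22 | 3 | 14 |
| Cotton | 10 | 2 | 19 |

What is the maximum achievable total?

Meeting every minimum uses 3+0+3+0+3+2 = 11 ha, leaving 42.
Rank by profit per ha: Lentils 22 > Peas 15 > Sorghum 13 > Cotton 10 > Canola 9 > Soy 5.
Give Lentils 11 more to hit its cap of 14 — 31 left.
Peas: +10 to 13 (cap) — 21 left.
Sorghum: +13 to 16 (cap) — 8 left.
Cotton: +8 (room for 17) → 10. Pool exhausted.
Total = 13×16 + 15×13 + 22×14 + 10×10 = 811.

811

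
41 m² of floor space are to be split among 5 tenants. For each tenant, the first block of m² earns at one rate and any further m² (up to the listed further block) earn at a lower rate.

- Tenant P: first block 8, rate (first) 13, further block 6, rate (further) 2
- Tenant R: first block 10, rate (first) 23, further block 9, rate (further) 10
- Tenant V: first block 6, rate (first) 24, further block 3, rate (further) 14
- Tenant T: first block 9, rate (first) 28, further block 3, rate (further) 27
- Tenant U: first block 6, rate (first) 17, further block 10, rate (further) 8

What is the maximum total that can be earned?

903

Order all 10 blocks by rate: Tenant T/tier1 28 > Tenant T/tier2 27 > Tenant V/tier1 24 > Tenant R/tier1 23 > Tenant U/tier1 17 > Tenant V/tier2 14 > Tenant P/tier1 13 > Tenant R/tier2 10 > Tenant U/tier2 8 > Tenant P/tier2 2.
Tenant T tier1 at 28: fill all 9 — 32 left.
Tenant T/tier2 (27): +3 — 29 left.
Tenant V/tier1 (24): +6 — 23 left.
Tenant R/tier1 (23): +10 — 13 left.
Tenant U tier1 at 17: fill all 6 — 7 left.
Tenant V tier2 at 14: fill all 3 — 4 left.
Tenant P/tier1: +4 of 8 at 13; pool empty.
Total = 28×9 + 27×3 + 24×6 + 23×10 + 17×6 + 14×3 + 13×4 = 903.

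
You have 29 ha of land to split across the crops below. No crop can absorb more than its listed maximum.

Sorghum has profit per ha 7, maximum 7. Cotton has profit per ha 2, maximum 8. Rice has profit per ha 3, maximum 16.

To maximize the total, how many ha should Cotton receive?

6

Highest profit per ha first: Sorghum 7 > Rice 3 > Cotton 2.
Give Sorghum 7 to hit its cap of 7 ; 22 left.
Give Rice 16 to hit its cap of 16 ; 6 left.
Cotton: +6 (room for 8) → 6. Pool exhausted.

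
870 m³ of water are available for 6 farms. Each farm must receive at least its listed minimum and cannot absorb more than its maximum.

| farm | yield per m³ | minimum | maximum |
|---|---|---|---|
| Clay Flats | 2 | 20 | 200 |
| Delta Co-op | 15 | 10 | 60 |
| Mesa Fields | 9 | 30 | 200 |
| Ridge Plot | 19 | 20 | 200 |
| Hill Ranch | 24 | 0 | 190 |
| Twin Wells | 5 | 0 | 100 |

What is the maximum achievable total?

Meeting every minimum uses 20+10+30+20+0+0 = 80 m³, leaving 790.
Highest yield per m³ first: Hill Ranch 24 > Ridge Plot 19 > Delta Co-op 15 > Mesa Fields 9 > Twin Wells 5 > Clay Flats 2.
Hill Ranch: +190 to 190 (cap) — 600 left.
Ridge Plot: +180 to 200 (cap) — 420 left.
Delta Co-op: +50 to 60 (cap) — 370 left.
Mesa Fields: +170 to 200 (cap) — 200 left.
Twin Wells takes 100 more to reach its cap of 100 — 100 left.
Clay Flats: +100 (room for 180) → 120. Pool exhausted.
Total = 2×120 + 15×60 + 9×200 + 19×200 + 24×190 + 5×100 = 11800.

11800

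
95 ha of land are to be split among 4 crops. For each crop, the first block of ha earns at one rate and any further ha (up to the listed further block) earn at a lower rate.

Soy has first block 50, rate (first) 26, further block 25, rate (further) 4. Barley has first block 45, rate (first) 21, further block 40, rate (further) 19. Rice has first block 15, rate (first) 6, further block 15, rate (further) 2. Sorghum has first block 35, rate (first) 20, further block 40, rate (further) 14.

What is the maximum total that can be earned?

2245

Rank every tier by rate: Soy/tier1 26 > Barley/tier1 21 > Sorghum/tier1 20 > Barley/tier2 19 > Sorghum/tier2 14 > Rice/tier1 6 > Soy/tier2 4 > Rice/tier2 2.
Fill Soy tier1 block (50 at 26) — 45 left.
Barley/tier1 (21): +45 — 0 left.
Total = 26×50 + 21×45 = 2245.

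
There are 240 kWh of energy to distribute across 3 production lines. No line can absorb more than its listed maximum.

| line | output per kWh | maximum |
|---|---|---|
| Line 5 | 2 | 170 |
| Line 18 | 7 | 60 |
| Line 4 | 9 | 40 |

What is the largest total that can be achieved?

1060

Order the production lines by output per kWh: Line 4 9 > Line 18 7 > Line 5 2.
Give Line 4 40 to hit its cap of 40 — 200 left.
Line 18: +60 to 60 (cap) — 140 left.
Only 140 left; Line 5 takes them to reach 140.
Total = 2×140 + 7×60 + 9×40 = 1060.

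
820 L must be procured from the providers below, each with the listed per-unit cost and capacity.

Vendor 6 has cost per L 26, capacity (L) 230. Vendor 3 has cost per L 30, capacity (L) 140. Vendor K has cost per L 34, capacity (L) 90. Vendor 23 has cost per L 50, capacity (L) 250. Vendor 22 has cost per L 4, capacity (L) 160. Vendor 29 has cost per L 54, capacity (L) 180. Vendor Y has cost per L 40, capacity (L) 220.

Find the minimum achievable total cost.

21880

Fill from the cheapest provider first.
Vendor 22 at 4: take all 160 L → 660 still needed.
Take 230 from Vendor 6 at 26 → need 430 more.
Vendor 3 at 30: take all 140 L → 290 still needed.
Take 90 from Vendor K at 34 → need 200 more.
Vendor Y at 40: take 200 of its 220 → requirement met.
Vendor 23, Vendor 29: unused.
Cost = 160×4 + 230×26 + 140×30 + 90×34 + 200×40 = 21880.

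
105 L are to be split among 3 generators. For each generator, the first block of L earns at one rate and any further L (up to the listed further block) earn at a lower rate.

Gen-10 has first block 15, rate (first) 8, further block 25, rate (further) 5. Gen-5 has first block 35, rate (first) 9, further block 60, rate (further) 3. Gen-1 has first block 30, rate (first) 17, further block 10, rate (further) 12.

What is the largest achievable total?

Rank every tier by rate: Gen-1/tier1 17 > Gen-1/tier2 12 > Gen-5/tier1 9 > Gen-10/tier1 8 > Gen-10/tier2 5 > Gen-5/tier2 3.
Gen-1/tier1 (17): +30 → 75 left.
Gen-1/tier2 (12): +10 → 65 left.
Gen-5 tier1 at 9: fill all 35 → 30 left.
Fill Gen-10 tier1 block (15 at 8) → 15 left.
Gen-10 tier2 at 5: only 15 left, fill 15.
Total = 17×30 + 12×10 + 9×35 + 8×15 + 5×15 = 1140.

1140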